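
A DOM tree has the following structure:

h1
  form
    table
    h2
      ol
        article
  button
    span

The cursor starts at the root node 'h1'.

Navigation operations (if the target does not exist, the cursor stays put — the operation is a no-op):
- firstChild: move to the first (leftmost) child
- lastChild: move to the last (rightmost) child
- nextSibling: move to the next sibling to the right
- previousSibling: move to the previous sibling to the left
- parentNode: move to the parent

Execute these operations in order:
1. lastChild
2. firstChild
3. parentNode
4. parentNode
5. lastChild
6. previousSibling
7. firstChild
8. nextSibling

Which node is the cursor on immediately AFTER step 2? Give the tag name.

Answer: span

Derivation:
After 1 (lastChild): button
After 2 (firstChild): span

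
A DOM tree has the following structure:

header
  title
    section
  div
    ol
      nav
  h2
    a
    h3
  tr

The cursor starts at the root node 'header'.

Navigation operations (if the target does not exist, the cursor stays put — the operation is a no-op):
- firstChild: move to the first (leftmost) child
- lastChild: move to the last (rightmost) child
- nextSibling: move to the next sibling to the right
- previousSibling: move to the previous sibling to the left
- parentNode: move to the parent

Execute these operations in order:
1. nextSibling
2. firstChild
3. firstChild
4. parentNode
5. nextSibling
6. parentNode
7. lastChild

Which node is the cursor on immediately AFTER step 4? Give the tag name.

Answer: title

Derivation:
After 1 (nextSibling): header (no-op, stayed)
After 2 (firstChild): title
After 3 (firstChild): section
After 4 (parentNode): title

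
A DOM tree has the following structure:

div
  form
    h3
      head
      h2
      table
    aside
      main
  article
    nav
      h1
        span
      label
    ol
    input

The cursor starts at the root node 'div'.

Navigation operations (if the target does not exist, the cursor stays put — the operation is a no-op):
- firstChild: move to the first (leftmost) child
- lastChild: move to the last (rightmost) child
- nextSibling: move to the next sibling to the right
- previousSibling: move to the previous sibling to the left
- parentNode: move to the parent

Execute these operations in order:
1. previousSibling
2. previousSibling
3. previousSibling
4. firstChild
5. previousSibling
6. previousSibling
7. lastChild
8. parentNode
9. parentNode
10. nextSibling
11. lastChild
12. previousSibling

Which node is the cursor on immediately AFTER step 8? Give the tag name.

Answer: form

Derivation:
After 1 (previousSibling): div (no-op, stayed)
After 2 (previousSibling): div (no-op, stayed)
After 3 (previousSibling): div (no-op, stayed)
After 4 (firstChild): form
After 5 (previousSibling): form (no-op, stayed)
After 6 (previousSibling): form (no-op, stayed)
After 7 (lastChild): aside
After 8 (parentNode): form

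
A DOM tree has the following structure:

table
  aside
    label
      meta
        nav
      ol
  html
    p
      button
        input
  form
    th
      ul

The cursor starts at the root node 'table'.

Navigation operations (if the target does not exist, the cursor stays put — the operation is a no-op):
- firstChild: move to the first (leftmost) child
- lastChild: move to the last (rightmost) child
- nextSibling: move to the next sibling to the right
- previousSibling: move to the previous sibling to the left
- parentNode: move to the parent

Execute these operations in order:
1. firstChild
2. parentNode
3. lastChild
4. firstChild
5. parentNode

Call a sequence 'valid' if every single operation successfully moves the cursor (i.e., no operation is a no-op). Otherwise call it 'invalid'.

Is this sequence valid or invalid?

Answer: valid

Derivation:
After 1 (firstChild): aside
After 2 (parentNode): table
After 3 (lastChild): form
After 4 (firstChild): th
After 5 (parentNode): form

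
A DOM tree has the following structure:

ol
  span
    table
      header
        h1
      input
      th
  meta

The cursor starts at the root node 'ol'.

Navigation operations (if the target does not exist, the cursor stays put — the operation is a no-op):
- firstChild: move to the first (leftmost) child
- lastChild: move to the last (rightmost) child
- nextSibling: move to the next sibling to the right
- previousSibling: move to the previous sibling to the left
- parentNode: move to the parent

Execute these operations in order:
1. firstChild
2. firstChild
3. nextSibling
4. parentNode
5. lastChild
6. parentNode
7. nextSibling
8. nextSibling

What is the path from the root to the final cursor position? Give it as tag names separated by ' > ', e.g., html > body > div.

Answer: ol > meta

Derivation:
After 1 (firstChild): span
After 2 (firstChild): table
After 3 (nextSibling): table (no-op, stayed)
After 4 (parentNode): span
After 5 (lastChild): table
After 6 (parentNode): span
After 7 (nextSibling): meta
After 8 (nextSibling): meta (no-op, stayed)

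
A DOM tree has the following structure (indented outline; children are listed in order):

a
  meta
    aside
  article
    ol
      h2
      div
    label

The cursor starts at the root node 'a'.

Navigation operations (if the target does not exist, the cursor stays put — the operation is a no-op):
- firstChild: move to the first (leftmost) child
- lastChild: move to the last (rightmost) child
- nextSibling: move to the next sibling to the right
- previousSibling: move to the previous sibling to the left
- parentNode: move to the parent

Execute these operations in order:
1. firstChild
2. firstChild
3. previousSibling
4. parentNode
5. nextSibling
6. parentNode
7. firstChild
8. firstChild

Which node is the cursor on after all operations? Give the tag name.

Answer: aside

Derivation:
After 1 (firstChild): meta
After 2 (firstChild): aside
After 3 (previousSibling): aside (no-op, stayed)
After 4 (parentNode): meta
After 5 (nextSibling): article
After 6 (parentNode): a
After 7 (firstChild): meta
After 8 (firstChild): aside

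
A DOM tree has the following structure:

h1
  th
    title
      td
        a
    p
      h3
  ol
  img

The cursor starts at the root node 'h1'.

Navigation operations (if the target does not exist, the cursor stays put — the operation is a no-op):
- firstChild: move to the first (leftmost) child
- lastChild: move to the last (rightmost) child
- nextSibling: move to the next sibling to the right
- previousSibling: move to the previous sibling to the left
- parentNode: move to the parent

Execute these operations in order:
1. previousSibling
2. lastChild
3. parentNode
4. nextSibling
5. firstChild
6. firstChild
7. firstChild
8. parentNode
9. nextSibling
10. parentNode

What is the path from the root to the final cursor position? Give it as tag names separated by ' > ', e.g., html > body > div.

Answer: h1 > th

Derivation:
After 1 (previousSibling): h1 (no-op, stayed)
After 2 (lastChild): img
After 3 (parentNode): h1
After 4 (nextSibling): h1 (no-op, stayed)
After 5 (firstChild): th
After 6 (firstChild): title
After 7 (firstChild): td
After 8 (parentNode): title
After 9 (nextSibling): p
After 10 (parentNode): th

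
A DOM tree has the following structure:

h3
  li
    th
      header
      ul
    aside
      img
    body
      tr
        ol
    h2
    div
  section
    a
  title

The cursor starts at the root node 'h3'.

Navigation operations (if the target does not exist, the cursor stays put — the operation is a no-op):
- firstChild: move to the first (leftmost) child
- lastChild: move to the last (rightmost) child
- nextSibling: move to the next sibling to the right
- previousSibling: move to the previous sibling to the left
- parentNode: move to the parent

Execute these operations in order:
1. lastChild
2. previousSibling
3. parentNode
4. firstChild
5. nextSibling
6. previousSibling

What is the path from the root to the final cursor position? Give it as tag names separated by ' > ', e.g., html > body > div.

After 1 (lastChild): title
After 2 (previousSibling): section
After 3 (parentNode): h3
After 4 (firstChild): li
After 5 (nextSibling): section
After 6 (previousSibling): li

Answer: h3 > li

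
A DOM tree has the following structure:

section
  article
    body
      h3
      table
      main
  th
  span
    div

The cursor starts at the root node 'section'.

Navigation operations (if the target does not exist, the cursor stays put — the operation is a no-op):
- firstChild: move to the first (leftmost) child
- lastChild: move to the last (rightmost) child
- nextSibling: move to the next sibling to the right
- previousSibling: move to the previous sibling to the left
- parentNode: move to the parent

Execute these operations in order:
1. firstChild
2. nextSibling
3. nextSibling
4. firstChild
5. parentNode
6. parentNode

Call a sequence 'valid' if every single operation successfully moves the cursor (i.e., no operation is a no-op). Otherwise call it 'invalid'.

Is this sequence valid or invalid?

Answer: valid

Derivation:
After 1 (firstChild): article
After 2 (nextSibling): th
After 3 (nextSibling): span
After 4 (firstChild): div
After 5 (parentNode): span
After 6 (parentNode): section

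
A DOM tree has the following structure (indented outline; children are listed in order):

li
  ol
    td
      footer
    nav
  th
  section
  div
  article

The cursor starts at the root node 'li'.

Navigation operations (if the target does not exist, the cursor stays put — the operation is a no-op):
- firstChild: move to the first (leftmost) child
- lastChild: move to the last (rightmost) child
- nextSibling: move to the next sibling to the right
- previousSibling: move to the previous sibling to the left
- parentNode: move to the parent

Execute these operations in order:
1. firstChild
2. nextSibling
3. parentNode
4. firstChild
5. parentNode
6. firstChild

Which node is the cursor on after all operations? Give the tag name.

After 1 (firstChild): ol
After 2 (nextSibling): th
After 3 (parentNode): li
After 4 (firstChild): ol
After 5 (parentNode): li
After 6 (firstChild): ol

Answer: ol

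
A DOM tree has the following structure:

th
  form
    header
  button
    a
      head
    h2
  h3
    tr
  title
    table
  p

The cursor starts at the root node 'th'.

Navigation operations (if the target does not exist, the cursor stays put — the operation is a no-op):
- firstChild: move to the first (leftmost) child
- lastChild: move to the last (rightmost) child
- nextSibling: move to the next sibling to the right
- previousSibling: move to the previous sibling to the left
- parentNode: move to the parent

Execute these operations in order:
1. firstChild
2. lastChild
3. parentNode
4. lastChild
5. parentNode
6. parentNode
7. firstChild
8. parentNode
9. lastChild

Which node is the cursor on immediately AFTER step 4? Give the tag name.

After 1 (firstChild): form
After 2 (lastChild): header
After 3 (parentNode): form
After 4 (lastChild): header

Answer: header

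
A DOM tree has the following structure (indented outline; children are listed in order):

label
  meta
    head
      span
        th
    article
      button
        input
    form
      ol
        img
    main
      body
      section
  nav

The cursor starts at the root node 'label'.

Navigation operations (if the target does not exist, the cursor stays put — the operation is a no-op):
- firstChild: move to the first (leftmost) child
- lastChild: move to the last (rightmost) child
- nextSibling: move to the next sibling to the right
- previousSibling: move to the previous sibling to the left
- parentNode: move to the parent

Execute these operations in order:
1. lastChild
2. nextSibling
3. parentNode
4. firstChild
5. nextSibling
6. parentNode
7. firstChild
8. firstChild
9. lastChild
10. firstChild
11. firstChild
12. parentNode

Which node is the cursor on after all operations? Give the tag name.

After 1 (lastChild): nav
After 2 (nextSibling): nav (no-op, stayed)
After 3 (parentNode): label
After 4 (firstChild): meta
After 5 (nextSibling): nav
After 6 (parentNode): label
After 7 (firstChild): meta
After 8 (firstChild): head
After 9 (lastChild): span
After 10 (firstChild): th
After 11 (firstChild): th (no-op, stayed)
After 12 (parentNode): span

Answer: span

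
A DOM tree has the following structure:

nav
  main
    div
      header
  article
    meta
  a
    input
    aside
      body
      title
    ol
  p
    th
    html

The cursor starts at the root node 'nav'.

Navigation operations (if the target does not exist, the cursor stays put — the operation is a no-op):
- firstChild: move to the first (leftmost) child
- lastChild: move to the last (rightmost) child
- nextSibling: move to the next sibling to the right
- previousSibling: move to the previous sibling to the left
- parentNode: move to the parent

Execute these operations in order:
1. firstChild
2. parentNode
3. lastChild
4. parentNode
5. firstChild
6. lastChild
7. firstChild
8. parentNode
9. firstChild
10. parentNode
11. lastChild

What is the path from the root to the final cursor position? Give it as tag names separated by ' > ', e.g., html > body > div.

After 1 (firstChild): main
After 2 (parentNode): nav
After 3 (lastChild): p
After 4 (parentNode): nav
After 5 (firstChild): main
After 6 (lastChild): div
After 7 (firstChild): header
After 8 (parentNode): div
After 9 (firstChild): header
After 10 (parentNode): div
After 11 (lastChild): header

Answer: nav > main > div > header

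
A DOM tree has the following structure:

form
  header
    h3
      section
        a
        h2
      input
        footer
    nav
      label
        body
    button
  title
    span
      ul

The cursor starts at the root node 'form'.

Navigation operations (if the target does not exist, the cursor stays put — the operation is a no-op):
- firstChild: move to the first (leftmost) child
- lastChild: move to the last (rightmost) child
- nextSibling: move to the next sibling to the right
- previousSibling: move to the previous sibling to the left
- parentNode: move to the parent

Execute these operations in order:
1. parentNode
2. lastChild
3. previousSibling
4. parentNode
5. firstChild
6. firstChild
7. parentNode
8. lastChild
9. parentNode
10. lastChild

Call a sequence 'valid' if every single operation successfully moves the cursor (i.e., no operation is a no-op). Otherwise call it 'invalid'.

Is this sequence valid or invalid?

After 1 (parentNode): form (no-op, stayed)
After 2 (lastChild): title
After 3 (previousSibling): header
After 4 (parentNode): form
After 5 (firstChild): header
After 6 (firstChild): h3
After 7 (parentNode): header
After 8 (lastChild): button
After 9 (parentNode): header
After 10 (lastChild): button

Answer: invalid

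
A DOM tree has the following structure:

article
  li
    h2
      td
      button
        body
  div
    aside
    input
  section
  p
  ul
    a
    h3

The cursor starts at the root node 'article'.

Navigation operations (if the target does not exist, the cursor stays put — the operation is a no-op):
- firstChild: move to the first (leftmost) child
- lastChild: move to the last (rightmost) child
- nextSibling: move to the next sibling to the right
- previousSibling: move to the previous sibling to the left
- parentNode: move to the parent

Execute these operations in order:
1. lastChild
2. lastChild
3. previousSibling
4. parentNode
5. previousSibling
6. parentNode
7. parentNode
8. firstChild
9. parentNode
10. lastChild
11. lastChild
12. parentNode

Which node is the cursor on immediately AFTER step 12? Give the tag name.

After 1 (lastChild): ul
After 2 (lastChild): h3
After 3 (previousSibling): a
After 4 (parentNode): ul
After 5 (previousSibling): p
After 6 (parentNode): article
After 7 (parentNode): article (no-op, stayed)
After 8 (firstChild): li
After 9 (parentNode): article
After 10 (lastChild): ul
After 11 (lastChild): h3
After 12 (parentNode): ul

Answer: ul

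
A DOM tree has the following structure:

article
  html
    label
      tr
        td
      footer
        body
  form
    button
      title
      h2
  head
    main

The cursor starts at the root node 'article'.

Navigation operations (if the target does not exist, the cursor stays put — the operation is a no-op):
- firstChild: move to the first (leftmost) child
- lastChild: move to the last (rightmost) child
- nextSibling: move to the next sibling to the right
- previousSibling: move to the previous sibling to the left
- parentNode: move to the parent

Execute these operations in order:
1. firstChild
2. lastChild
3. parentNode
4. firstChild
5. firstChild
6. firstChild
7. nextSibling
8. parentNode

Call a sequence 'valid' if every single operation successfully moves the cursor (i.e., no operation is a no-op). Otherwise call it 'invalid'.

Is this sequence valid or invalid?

Answer: invalid

Derivation:
After 1 (firstChild): html
After 2 (lastChild): label
After 3 (parentNode): html
After 4 (firstChild): label
After 5 (firstChild): tr
After 6 (firstChild): td
After 7 (nextSibling): td (no-op, stayed)
After 8 (parentNode): tr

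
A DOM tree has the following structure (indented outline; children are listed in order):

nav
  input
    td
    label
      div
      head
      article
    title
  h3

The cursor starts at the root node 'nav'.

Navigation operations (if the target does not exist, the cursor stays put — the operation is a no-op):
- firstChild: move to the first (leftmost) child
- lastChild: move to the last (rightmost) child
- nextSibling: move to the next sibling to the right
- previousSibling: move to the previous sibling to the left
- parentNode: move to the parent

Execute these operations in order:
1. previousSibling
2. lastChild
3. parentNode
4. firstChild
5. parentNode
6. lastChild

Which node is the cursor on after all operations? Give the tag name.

Answer: h3

Derivation:
After 1 (previousSibling): nav (no-op, stayed)
After 2 (lastChild): h3
After 3 (parentNode): nav
After 4 (firstChild): input
After 5 (parentNode): nav
After 6 (lastChild): h3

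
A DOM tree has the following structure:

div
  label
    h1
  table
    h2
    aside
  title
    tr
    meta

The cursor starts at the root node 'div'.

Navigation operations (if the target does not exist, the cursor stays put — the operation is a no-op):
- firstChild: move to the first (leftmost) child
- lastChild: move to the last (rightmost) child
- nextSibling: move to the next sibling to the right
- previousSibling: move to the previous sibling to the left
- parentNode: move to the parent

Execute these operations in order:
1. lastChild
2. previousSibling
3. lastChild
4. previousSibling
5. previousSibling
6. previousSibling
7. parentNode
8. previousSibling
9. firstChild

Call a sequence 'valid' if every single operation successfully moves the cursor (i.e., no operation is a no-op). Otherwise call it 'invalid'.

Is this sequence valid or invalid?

After 1 (lastChild): title
After 2 (previousSibling): table
After 3 (lastChild): aside
After 4 (previousSibling): h2
After 5 (previousSibling): h2 (no-op, stayed)
After 6 (previousSibling): h2 (no-op, stayed)
After 7 (parentNode): table
After 8 (previousSibling): label
After 9 (firstChild): h1

Answer: invalid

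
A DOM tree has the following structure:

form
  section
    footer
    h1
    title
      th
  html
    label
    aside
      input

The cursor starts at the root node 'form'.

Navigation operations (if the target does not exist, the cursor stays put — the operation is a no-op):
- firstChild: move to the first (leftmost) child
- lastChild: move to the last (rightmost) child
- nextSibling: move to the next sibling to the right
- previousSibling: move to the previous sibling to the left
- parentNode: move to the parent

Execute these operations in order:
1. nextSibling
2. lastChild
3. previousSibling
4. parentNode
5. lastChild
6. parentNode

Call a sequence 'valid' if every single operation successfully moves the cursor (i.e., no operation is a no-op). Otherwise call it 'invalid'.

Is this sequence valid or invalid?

Answer: invalid

Derivation:
After 1 (nextSibling): form (no-op, stayed)
After 2 (lastChild): html
After 3 (previousSibling): section
After 4 (parentNode): form
After 5 (lastChild): html
After 6 (parentNode): form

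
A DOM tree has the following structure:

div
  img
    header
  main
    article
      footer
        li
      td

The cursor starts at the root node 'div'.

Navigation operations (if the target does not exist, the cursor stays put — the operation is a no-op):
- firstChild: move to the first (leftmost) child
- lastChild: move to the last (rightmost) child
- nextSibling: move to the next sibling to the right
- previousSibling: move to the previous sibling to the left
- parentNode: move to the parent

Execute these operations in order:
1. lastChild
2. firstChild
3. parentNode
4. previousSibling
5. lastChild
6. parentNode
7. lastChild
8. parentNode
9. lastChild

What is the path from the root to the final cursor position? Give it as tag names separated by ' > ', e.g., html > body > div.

After 1 (lastChild): main
After 2 (firstChild): article
After 3 (parentNode): main
After 4 (previousSibling): img
After 5 (lastChild): header
After 6 (parentNode): img
After 7 (lastChild): header
After 8 (parentNode): img
After 9 (lastChild): header

Answer: div > img > header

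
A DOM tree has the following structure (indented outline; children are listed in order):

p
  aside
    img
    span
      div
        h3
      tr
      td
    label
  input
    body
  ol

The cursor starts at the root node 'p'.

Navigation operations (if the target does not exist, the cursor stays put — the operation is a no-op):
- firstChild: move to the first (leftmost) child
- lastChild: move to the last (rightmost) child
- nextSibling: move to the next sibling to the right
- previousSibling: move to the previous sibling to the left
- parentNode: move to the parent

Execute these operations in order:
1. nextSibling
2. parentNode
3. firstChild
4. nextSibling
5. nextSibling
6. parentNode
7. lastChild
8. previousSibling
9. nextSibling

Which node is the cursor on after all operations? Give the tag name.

After 1 (nextSibling): p (no-op, stayed)
After 2 (parentNode): p (no-op, stayed)
After 3 (firstChild): aside
After 4 (nextSibling): input
After 5 (nextSibling): ol
After 6 (parentNode): p
After 7 (lastChild): ol
After 8 (previousSibling): input
After 9 (nextSibling): ol

Answer: ol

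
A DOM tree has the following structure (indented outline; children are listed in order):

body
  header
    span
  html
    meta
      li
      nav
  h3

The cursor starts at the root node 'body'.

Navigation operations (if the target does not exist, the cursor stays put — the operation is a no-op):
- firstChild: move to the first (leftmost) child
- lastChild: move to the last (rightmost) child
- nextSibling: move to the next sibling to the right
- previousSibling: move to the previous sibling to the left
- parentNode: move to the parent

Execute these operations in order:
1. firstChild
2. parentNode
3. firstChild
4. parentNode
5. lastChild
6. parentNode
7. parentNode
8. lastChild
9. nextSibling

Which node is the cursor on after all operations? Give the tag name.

Answer: h3

Derivation:
After 1 (firstChild): header
After 2 (parentNode): body
After 3 (firstChild): header
After 4 (parentNode): body
After 5 (lastChild): h3
After 6 (parentNode): body
After 7 (parentNode): body (no-op, stayed)
After 8 (lastChild): h3
After 9 (nextSibling): h3 (no-op, stayed)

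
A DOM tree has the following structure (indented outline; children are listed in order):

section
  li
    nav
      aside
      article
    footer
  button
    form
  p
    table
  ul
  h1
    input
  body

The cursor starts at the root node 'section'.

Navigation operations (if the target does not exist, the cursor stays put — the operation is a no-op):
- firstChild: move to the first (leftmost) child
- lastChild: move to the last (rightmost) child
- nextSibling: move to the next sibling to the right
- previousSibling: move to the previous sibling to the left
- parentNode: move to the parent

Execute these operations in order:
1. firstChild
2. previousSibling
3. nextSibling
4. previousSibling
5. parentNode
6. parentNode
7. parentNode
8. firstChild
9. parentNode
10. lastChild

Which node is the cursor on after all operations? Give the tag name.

Answer: body

Derivation:
After 1 (firstChild): li
After 2 (previousSibling): li (no-op, stayed)
After 3 (nextSibling): button
After 4 (previousSibling): li
After 5 (parentNode): section
After 6 (parentNode): section (no-op, stayed)
After 7 (parentNode): section (no-op, stayed)
After 8 (firstChild): li
After 9 (parentNode): section
After 10 (lastChild): body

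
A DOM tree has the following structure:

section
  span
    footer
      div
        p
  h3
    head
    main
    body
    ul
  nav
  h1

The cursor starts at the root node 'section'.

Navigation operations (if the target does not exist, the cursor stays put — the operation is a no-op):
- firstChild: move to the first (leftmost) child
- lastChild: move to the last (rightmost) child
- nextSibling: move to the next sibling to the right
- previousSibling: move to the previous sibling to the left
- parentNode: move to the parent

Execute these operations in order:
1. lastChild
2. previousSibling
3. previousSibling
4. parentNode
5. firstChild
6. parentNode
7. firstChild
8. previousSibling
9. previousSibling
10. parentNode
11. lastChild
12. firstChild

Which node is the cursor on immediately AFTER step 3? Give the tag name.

After 1 (lastChild): h1
After 2 (previousSibling): nav
After 3 (previousSibling): h3

Answer: h3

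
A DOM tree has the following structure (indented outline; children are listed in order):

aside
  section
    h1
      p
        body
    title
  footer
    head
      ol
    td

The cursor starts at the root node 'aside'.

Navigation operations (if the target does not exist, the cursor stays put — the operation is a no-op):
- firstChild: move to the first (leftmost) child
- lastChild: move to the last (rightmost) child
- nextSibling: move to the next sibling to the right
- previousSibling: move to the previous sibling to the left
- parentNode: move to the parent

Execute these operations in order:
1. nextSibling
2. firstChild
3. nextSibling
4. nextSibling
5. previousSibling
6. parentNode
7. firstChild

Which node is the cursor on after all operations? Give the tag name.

Answer: section

Derivation:
After 1 (nextSibling): aside (no-op, stayed)
After 2 (firstChild): section
After 3 (nextSibling): footer
After 4 (nextSibling): footer (no-op, stayed)
After 5 (previousSibling): section
After 6 (parentNode): aside
After 7 (firstChild): section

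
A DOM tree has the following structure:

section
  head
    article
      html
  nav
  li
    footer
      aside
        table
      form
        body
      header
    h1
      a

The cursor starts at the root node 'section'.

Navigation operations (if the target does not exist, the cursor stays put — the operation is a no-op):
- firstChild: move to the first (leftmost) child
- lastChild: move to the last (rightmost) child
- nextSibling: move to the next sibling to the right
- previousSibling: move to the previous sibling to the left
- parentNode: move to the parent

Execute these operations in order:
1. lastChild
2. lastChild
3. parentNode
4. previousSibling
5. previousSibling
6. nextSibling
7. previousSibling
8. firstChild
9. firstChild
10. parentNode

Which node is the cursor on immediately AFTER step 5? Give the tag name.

After 1 (lastChild): li
After 2 (lastChild): h1
After 3 (parentNode): li
After 4 (previousSibling): nav
After 5 (previousSibling): head

Answer: head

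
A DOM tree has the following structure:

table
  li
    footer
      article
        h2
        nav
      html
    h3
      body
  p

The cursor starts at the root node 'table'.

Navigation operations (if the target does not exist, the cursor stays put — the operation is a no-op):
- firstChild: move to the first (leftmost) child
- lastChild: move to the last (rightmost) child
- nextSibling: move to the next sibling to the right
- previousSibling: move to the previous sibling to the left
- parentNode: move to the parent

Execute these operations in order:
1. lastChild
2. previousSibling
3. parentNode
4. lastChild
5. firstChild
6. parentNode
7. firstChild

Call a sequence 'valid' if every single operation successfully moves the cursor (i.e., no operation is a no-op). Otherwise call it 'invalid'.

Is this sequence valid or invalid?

After 1 (lastChild): p
After 2 (previousSibling): li
After 3 (parentNode): table
After 4 (lastChild): p
After 5 (firstChild): p (no-op, stayed)
After 6 (parentNode): table
After 7 (firstChild): li

Answer: invalid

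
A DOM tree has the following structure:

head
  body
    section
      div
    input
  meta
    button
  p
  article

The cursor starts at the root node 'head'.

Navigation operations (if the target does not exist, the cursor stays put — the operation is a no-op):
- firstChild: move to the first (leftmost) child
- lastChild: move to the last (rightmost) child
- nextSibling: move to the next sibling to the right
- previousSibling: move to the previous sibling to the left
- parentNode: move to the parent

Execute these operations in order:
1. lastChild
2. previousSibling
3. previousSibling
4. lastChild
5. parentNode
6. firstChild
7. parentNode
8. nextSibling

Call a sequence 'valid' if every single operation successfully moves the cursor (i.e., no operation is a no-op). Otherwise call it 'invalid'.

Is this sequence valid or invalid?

After 1 (lastChild): article
After 2 (previousSibling): p
After 3 (previousSibling): meta
After 4 (lastChild): button
After 5 (parentNode): meta
After 6 (firstChild): button
After 7 (parentNode): meta
After 8 (nextSibling): p

Answer: valid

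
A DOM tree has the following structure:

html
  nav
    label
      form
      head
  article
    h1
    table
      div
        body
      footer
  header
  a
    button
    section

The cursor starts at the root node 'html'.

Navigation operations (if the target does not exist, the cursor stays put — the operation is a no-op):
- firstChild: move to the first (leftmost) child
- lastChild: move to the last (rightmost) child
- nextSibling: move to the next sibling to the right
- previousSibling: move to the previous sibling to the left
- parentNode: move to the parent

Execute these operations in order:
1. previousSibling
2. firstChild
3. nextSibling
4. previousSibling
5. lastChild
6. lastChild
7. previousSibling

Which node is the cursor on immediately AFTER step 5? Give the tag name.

After 1 (previousSibling): html (no-op, stayed)
After 2 (firstChild): nav
After 3 (nextSibling): article
After 4 (previousSibling): nav
After 5 (lastChild): label

Answer: label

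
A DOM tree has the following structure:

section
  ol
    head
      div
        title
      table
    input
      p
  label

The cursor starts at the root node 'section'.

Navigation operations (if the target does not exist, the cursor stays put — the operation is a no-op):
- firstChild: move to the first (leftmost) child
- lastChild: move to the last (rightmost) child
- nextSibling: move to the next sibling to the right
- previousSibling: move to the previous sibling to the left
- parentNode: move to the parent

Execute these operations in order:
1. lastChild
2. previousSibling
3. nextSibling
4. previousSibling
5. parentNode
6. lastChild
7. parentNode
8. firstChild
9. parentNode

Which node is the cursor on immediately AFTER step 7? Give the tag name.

Answer: section

Derivation:
After 1 (lastChild): label
After 2 (previousSibling): ol
After 3 (nextSibling): label
After 4 (previousSibling): ol
After 5 (parentNode): section
After 6 (lastChild): label
After 7 (parentNode): section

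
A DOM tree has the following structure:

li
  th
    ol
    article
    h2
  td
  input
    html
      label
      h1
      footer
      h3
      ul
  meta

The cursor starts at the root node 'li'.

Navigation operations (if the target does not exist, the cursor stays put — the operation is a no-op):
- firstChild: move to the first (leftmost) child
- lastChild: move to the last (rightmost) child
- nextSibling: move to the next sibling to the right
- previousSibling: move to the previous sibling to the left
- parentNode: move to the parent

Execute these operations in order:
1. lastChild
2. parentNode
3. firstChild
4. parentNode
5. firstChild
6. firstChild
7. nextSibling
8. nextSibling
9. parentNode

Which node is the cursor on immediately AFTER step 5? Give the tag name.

After 1 (lastChild): meta
After 2 (parentNode): li
After 3 (firstChild): th
After 4 (parentNode): li
After 5 (firstChild): th

Answer: th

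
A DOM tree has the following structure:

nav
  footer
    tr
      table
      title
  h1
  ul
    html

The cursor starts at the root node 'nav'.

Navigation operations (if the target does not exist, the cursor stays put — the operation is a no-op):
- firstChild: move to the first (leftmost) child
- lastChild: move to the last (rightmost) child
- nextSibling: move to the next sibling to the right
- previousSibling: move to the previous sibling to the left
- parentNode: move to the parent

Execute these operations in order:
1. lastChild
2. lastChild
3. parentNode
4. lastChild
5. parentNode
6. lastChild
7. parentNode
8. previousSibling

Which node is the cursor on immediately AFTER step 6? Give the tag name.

Answer: html

Derivation:
After 1 (lastChild): ul
After 2 (lastChild): html
After 3 (parentNode): ul
After 4 (lastChild): html
After 5 (parentNode): ul
After 6 (lastChild): html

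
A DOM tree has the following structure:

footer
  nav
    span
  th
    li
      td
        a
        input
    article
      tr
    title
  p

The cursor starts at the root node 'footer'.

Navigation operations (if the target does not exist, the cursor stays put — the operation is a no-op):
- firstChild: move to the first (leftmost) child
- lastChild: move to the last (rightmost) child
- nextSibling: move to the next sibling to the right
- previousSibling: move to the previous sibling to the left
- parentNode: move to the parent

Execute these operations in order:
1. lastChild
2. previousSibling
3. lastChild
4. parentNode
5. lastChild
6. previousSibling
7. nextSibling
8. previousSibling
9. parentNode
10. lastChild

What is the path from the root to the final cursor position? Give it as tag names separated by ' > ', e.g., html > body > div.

Answer: footer > th > title

Derivation:
After 1 (lastChild): p
After 2 (previousSibling): th
After 3 (lastChild): title
After 4 (parentNode): th
After 5 (lastChild): title
After 6 (previousSibling): article
After 7 (nextSibling): title
After 8 (previousSibling): article
After 9 (parentNode): th
After 10 (lastChild): title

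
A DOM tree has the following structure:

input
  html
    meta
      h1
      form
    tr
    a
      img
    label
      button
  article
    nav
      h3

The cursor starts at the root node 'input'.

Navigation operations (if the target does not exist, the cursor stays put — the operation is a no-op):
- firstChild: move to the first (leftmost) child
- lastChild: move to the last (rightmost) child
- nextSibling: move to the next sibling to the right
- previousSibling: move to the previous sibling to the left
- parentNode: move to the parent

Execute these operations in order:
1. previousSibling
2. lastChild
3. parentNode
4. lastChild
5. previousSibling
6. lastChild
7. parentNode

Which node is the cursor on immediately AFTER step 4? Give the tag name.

Answer: article

Derivation:
After 1 (previousSibling): input (no-op, stayed)
After 2 (lastChild): article
After 3 (parentNode): input
After 4 (lastChild): article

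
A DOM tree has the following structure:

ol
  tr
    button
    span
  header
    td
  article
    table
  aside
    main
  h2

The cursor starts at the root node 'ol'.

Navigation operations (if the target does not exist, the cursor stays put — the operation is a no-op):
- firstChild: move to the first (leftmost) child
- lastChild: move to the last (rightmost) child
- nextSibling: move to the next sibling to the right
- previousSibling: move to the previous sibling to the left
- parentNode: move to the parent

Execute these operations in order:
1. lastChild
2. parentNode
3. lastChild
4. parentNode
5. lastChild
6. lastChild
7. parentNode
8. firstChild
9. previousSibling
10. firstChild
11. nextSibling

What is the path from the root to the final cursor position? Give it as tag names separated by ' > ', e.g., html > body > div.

Answer: ol > tr > span

Derivation:
After 1 (lastChild): h2
After 2 (parentNode): ol
After 3 (lastChild): h2
After 4 (parentNode): ol
After 5 (lastChild): h2
After 6 (lastChild): h2 (no-op, stayed)
After 7 (parentNode): ol
After 8 (firstChild): tr
After 9 (previousSibling): tr (no-op, stayed)
After 10 (firstChild): button
After 11 (nextSibling): span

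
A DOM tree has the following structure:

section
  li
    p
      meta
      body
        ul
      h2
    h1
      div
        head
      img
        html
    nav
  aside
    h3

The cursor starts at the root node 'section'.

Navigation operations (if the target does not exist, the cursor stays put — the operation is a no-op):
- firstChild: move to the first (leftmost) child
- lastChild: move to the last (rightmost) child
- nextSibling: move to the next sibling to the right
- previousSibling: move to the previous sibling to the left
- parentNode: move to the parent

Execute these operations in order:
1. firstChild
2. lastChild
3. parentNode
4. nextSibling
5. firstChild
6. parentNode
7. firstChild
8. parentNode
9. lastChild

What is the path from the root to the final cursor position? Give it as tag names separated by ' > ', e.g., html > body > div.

Answer: section > aside > h3

Derivation:
After 1 (firstChild): li
After 2 (lastChild): nav
After 3 (parentNode): li
After 4 (nextSibling): aside
After 5 (firstChild): h3
After 6 (parentNode): aside
After 7 (firstChild): h3
After 8 (parentNode): aside
After 9 (lastChild): h3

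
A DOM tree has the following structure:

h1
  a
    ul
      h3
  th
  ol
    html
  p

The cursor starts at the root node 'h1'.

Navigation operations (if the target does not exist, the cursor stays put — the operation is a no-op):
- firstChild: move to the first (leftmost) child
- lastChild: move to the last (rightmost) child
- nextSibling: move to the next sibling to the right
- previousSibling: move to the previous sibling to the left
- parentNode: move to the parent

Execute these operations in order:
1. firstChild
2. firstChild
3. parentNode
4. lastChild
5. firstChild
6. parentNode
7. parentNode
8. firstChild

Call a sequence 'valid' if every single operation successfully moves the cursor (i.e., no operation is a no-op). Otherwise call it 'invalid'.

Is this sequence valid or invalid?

Answer: valid

Derivation:
After 1 (firstChild): a
After 2 (firstChild): ul
After 3 (parentNode): a
After 4 (lastChild): ul
After 5 (firstChild): h3
After 6 (parentNode): ul
After 7 (parentNode): a
After 8 (firstChild): ul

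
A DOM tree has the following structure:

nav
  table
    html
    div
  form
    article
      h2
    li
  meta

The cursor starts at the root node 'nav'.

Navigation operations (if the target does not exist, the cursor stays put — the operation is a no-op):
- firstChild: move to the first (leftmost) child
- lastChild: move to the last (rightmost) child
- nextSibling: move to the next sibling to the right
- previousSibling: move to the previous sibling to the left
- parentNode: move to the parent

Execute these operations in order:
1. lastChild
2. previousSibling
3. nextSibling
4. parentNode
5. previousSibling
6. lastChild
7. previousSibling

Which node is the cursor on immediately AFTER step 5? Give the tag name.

Answer: nav

Derivation:
After 1 (lastChild): meta
After 2 (previousSibling): form
After 3 (nextSibling): meta
After 4 (parentNode): nav
After 5 (previousSibling): nav (no-op, stayed)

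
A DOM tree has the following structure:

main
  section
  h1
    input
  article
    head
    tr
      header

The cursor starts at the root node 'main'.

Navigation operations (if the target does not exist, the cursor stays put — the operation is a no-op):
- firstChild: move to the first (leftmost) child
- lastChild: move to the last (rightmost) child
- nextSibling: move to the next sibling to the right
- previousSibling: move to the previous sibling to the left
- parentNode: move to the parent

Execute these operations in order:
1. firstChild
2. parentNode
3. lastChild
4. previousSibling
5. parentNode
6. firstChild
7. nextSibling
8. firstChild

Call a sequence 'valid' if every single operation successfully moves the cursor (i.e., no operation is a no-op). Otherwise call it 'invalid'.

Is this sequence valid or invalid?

Answer: valid

Derivation:
After 1 (firstChild): section
After 2 (parentNode): main
After 3 (lastChild): article
After 4 (previousSibling): h1
After 5 (parentNode): main
After 6 (firstChild): section
After 7 (nextSibling): h1
After 8 (firstChild): input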